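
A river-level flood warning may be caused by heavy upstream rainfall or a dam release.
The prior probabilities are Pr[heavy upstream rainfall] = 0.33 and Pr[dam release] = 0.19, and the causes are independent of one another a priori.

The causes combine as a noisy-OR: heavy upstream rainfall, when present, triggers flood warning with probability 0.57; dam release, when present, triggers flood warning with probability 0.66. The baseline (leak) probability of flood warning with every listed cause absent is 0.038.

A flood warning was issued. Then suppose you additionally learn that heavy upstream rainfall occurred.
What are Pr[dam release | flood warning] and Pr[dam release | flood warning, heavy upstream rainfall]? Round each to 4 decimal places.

Under noisy-OR, P(flood warning | causes) = 1 − (1−0.038)·∏(1−qᵢ) over the active causes.
Sum P(flood warning|·) weighted by the priors over the 4 (heavy upstream rainfall, dam release) configurations:
  P(flood warning) = 0.038·0.67·0.81 + 0.67292·0.67·0.19 + 0.58634·0.33·0.81 + 0.859356·0.33·0.19
        = 0.020623 + 0.085663 + 0.156729 + 0.053882 = 0.316897
Configurations with dam release contribute 0.139545, so
  P(dam release | flood warning) = 0.139545 / 0.316897 ≈ 0.4403

Now condition on the additional information:
P(flood warning | heavy upstream rainfall) = 0.58634*0.81 + 0.859356*0.19 = 0.474935 + 0.163278 = 0.638213
Restricting to configurations with dam release present: 0.859356*0.19 = 0.163278.
Hence the posterior is 0.163278/0.638213 ≈ 0.2558.
The drop from 0.4403 to 0.2558 is the explaining-away (discounting) effect.

Pr[dam release | flood warning] ≈ 0.4403; Pr[dam release | flood warning, heavy upstream rainfall] ≈ 0.2558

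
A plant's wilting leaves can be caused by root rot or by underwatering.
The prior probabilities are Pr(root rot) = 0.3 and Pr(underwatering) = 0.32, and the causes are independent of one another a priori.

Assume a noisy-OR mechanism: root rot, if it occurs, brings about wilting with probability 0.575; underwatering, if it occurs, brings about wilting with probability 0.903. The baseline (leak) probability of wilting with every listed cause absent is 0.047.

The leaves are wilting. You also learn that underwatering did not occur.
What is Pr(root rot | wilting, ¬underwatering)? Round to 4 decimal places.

Under noisy-OR, P(wilting | causes) = 1 − (1−0.047)·∏(1−qᵢ) over the active causes.
Weight on root rot=true, given the evidence: 0.594975*0.3 = 0.178492
Denominator P(wilting | ¬underwatering): 0.047*0.7 + 0.594975*0.3 = 0.211392
Posterior = 0.178492 / 0.211392 ≈ 0.8444

Pr(root rot | wilting, ¬underwatering) ≈ 0.8444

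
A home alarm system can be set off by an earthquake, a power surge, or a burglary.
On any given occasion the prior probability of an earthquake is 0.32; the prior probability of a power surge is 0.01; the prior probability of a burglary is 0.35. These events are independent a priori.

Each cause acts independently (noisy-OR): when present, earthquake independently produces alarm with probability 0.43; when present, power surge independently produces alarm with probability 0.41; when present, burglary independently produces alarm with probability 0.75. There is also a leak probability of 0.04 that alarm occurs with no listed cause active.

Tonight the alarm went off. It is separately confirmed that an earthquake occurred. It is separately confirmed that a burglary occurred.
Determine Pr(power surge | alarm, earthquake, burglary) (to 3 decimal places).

Under noisy-OR, P(alarm | causes) = 1 − (1−0.04)·∏(1−qᵢ) over the active causes.
Enumerate both values of power surge and weight by the priors:
  P(alarm | earthquake, burglary) = 0.8632·0.99 + 0.919288·0.01
        = 0.854568 + 0.009193 = 0.863761
Configurations with power surge contribute 0.009193, so
  P(power surge | alarm, earthquake, burglary) = 0.009193 / 0.863761 ≈ 0.011

Pr(power surge | alarm, earthquake, burglary) ≈ 0.011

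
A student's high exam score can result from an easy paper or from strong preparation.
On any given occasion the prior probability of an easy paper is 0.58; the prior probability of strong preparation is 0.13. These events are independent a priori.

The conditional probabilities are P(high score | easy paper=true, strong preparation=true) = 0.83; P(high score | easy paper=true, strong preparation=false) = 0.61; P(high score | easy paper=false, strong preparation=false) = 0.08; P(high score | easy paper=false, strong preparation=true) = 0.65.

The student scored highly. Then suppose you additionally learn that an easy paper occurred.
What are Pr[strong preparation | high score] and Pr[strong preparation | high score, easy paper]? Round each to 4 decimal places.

Pr[strong preparation | high score] ≈ 0.2254; Pr[strong preparation | high score, easy paper] ≈ 0.1690

Sum P(high score|·) weighted by the priors over the 4 (easy paper, strong preparation) configurations:
  P(high score) = 0.08·0.42·0.87 + 0.65·0.42·0.13 + 0.61·0.58·0.87 + 0.83·0.58·0.13
        = 0.029232 + 0.035490 + 0.307806 + 0.062582 = 0.435110
Configurations with strong preparation contribute 0.098072, so
  P(strong preparation | high score) = 0.098072 / 0.435110 ≈ 0.2254

Now also conditioning on easy paper=true:
P(high score | easy paper) = 0.61×0.87 + 0.83×0.13 = 0.530700 + 0.107900 = 0.638600
Of this, 0.107900 comes from 0.83×0.13 (the strong preparation=true cases).
P(strong preparation | high score, easy paper) = 0.107900 / 0.638600 ≈ 0.1690
This is intercausal reasoning (explaining away): once easy paper accounts for the high score, strong preparation becomes less likely.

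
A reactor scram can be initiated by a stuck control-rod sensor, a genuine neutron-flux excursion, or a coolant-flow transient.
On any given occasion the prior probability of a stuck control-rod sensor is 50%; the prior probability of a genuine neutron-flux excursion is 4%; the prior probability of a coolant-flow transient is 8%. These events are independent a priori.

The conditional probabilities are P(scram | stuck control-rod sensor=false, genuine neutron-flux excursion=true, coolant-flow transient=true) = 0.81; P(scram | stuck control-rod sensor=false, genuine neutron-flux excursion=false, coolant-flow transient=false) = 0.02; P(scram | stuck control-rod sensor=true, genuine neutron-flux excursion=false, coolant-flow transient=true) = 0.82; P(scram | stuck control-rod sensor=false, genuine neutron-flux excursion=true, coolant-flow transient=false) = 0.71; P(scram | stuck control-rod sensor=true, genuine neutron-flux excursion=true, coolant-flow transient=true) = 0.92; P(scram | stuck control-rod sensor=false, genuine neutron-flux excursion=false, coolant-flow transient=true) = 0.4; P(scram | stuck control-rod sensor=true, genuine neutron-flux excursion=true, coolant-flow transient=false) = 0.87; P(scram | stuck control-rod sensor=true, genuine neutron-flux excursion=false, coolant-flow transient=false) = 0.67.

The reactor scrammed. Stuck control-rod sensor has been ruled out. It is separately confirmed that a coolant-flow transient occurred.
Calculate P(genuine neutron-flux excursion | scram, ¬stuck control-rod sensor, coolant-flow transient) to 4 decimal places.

P(genuine neutron-flux excursion | scram, ¬stuck control-rod sensor, coolant-flow transient) ≈ 0.0778

For the numerator, keep only genuine neutron-flux excursion=true terms: 0.81·0.04 = 0.032400
Normalizer over all consistent configurations: 0.4·0.96 + 0.81·0.04 = 0.416400
Posterior = 0.032400 / 0.416400 ≈ 0.0778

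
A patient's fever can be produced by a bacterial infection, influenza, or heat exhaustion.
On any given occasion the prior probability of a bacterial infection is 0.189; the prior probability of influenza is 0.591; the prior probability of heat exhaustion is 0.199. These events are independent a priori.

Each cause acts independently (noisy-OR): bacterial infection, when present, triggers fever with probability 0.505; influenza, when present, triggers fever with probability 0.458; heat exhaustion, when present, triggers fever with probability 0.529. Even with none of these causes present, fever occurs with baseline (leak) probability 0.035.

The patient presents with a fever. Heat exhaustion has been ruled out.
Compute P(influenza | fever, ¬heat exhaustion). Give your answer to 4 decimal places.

Under noisy-OR, P(fever | causes) = 1 − (1−0.035)·∏(1−qᵢ) over the active causes.
For the numerator, keep only influenza=true terms: 0.228612 + 0.082780 = 0.311392
Normalizer over all consistent configurations: 0.035·0.811·0.409 + 0.47697·0.811·0.591 + 0.522325·0.189·0.409 + 0.7411·0.189·0.591 = 0.363377
P(influenza | fever, ¬heat exhaustion) = 0.311392/0.363377 ≈ 0.8569

P(influenza | fever, ¬heat exhaustion) ≈ 0.8569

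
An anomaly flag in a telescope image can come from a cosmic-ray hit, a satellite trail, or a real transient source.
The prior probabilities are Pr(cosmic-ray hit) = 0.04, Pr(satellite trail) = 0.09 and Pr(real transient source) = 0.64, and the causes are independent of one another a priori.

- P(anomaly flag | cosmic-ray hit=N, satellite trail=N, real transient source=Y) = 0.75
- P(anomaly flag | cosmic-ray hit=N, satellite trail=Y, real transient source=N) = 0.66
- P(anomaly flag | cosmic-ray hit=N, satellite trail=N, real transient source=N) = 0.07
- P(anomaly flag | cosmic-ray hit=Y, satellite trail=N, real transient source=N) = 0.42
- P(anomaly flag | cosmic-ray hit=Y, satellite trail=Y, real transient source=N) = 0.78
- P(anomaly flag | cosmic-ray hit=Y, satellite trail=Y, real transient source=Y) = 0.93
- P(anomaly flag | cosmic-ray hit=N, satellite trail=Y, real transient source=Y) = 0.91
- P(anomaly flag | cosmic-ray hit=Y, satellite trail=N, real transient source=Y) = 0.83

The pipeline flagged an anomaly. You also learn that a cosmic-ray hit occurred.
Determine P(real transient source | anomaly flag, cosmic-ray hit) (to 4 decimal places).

For the numerator, keep only real transient source=true terms: 0.483392 + 0.053568 = 0.536960
The normalizing constant is 0.42·0.91·0.36 + 0.83·0.91·0.64 + 0.78·0.09·0.36 + 0.93·0.09·0.64 = 0.699824
P(real transient source | anomaly flag, cosmic-ray hit) = 0.536960/0.699824 ≈ 0.7673

P(real transient source | anomaly flag, cosmic-ray hit) ≈ 0.7673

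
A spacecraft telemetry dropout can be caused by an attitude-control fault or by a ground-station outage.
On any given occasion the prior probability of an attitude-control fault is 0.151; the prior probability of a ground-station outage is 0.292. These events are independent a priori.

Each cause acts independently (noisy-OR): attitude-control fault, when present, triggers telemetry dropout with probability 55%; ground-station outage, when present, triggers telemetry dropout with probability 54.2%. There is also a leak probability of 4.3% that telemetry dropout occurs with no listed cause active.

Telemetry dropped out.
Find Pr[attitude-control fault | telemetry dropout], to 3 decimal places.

Pr[attitude-control fault | telemetry dropout] ≈ 0.368

Under noisy-OR, P(telemetry dropout | causes) = 1 − (1−0.043)·∏(1−qᵢ) over the active causes.
Numerator (weight on configurations with attitude-control fault): 0.060868 + 0.035395 = 0.096263
The normalizing constant is 0.043*0.849*0.708 + 0.561694*0.849*0.292 + 0.56935*0.151*0.708 + 0.802762*0.151*0.292 = 0.261358
Posterior = 0.096263 / 0.261358 ≈ 0.368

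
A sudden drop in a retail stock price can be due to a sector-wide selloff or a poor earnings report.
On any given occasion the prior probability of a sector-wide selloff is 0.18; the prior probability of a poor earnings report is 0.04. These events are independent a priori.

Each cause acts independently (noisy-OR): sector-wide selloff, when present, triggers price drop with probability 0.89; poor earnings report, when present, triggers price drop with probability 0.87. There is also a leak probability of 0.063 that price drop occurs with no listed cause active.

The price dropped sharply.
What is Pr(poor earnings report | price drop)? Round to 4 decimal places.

Pr(poor earnings report | price drop) ≈ 0.1493

Under noisy-OR, P(price drop | causes) = 1 − (1−0.063)·∏(1−qᵢ) over the active causes.
By total probability over the 4 (sector-wide selloff, poor earnings report) configurations:
  P(price drop) = 0.063*0.82*0.96 + 0.87819*0.82*0.04 + 0.89693*0.18*0.96 + 0.986601*0.18*0.04
        = 0.049594 + 0.028805 + 0.154990 + 0.007104 = 0.240493
The terms with poor earnings report present sum to 0.035909, so
  P(poor earnings report | price drop) = 0.035909 / 0.240493 ≈ 0.1493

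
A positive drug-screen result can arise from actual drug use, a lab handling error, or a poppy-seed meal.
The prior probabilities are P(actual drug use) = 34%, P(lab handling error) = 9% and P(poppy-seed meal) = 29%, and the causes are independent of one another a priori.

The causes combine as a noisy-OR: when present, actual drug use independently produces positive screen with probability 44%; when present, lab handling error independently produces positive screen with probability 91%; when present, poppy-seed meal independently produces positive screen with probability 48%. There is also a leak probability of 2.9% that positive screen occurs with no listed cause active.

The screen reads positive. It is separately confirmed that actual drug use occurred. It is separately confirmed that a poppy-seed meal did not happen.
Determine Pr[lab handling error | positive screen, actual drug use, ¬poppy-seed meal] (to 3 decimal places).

Pr[lab handling error | positive screen, actual drug use, ¬poppy-seed meal] ≈ 0.171

Under noisy-OR, P(positive screen | causes) = 1 − (1−0.029)·∏(1−qᵢ) over the active causes.
P(positive screen | actual drug use, ¬poppy-seed meal) = 0.45624*0.91 + 0.951062*0.09 = 0.415178 + 0.085596 = 0.500774
Of this, 0.085596 comes from 0.951062*0.09 (the lab handling error=true cases).
P(lab handling error | positive screen, actual drug use, ¬poppy-seed meal) = 0.085596 / 0.500774 ≈ 0.171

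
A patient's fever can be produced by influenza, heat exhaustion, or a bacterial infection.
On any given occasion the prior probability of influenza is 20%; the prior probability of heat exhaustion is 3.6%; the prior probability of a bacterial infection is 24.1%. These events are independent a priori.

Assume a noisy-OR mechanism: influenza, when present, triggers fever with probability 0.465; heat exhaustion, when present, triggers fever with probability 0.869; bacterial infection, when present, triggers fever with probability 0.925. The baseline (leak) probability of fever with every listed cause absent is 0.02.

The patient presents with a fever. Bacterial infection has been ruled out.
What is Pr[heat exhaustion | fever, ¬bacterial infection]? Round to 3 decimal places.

Pr[heat exhaustion | fever, ¬bacterial infection] ≈ 0.229

Under noisy-OR, P(fever | causes) = 1 − (1−0.02)·∏(1−qᵢ) over the active causes.
P(fever | ¬bacterial infection) = 0.02*0.8*0.964 + 0.87162*0.8*0.036 + 0.4757*0.2*0.964 + 0.931317*0.2*0.036 = 0.015424 + 0.025103 + 0.091715 + 0.006705 = 0.138947
Restricting to configurations with heat exhaustion present: 0.025103 + 0.006705 = 0.031808.
P(heat exhaustion | fever, ¬bacterial infection) = 0.031808 / 0.138947 ≈ 0.229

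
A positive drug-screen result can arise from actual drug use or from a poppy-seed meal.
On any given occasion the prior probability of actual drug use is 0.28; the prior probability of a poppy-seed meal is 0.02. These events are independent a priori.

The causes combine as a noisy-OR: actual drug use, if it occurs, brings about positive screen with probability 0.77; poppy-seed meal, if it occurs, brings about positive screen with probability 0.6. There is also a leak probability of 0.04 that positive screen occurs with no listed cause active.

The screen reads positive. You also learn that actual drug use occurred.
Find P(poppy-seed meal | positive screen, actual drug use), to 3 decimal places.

P(poppy-seed meal | positive screen, actual drug use) ≈ 0.023

Under noisy-OR, P(positive screen | causes) = 1 − (1−0.04)·∏(1−qᵢ) over the active causes.
Numerator (weight on configurations with poppy-seed meal): 0.91168×0.02 = 0.018234
Denominator P(positive screen | actual drug use): 0.7792×0.98 + 0.91168×0.02 = 0.781850
P(poppy-seed meal | positive screen, actual drug use) = 0.018234/0.781850 ≈ 0.023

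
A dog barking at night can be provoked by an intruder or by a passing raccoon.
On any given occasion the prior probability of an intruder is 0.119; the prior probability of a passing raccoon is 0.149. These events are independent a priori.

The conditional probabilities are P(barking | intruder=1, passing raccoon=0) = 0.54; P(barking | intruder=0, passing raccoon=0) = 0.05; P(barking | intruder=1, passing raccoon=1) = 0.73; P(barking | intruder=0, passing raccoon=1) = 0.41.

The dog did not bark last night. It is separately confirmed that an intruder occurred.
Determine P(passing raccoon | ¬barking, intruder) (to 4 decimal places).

Enumerate both values of passing raccoon and weight by the priors:
  P(¬barking | intruder) = 0.46·0.851 + 0.27·0.149
        = 0.391460 + 0.040230 = 0.431690
The terms with passing raccoon present sum to 0.040230, so
  P(passing raccoon | ¬barking, intruder) = 0.040230 / 0.431690 ≈ 0.0932

P(passing raccoon | ¬barking, intruder) ≈ 0.0932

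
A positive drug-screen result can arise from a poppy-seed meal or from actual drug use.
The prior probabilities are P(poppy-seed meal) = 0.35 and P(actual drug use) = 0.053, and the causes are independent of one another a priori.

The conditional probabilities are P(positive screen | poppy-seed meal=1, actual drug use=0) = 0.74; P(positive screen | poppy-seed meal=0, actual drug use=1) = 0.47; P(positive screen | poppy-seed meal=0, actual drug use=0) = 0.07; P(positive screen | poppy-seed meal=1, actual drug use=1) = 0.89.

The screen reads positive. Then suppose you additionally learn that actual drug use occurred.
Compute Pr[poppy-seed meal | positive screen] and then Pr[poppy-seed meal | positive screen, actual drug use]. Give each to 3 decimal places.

Pr[poppy-seed meal | positive screen] ≈ 0.815; Pr[poppy-seed meal | positive screen, actual drug use] ≈ 0.505

P(positive screen) = 0.07*0.65*0.947 + 0.47*0.65*0.053 + 0.74*0.35*0.947 + 0.89*0.35*0.053 = 0.043089 + 0.016191 + 0.245273 + 0.016509 = 0.321062
Restricting to configurations with poppy-seed meal present: 0.245273 + 0.016509 = 0.261782.
So P(poppy-seed meal | positive screen) = 0.261782/0.321062 ≈ 0.815.

Now condition on the additional information:
For the numerator, keep only poppy-seed meal=true terms: 0.89×0.35 = 0.311500
Normalizer over all consistent configurations: 0.47×0.65 + 0.89×0.35 = 0.617000
Posterior = 0.311500 / 0.617000 ≈ 0.505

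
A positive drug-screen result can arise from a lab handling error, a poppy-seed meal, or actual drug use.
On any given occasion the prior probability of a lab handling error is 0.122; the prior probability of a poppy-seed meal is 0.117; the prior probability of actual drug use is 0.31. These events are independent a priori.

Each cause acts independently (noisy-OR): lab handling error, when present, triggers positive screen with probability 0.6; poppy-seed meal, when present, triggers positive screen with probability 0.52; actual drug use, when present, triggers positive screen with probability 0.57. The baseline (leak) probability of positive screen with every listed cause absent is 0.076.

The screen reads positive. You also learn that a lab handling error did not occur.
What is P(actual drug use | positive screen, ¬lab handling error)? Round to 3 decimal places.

P(actual drug use | positive screen, ¬lab handling error) ≈ 0.681

Under noisy-OR, P(positive screen | causes) = 1 − (1−0.076)·∏(1−qᵢ) over the active causes.
Numerator (weight on configurations with actual drug use): 0.164972 + 0.029353 = 0.194325
Denominator P(positive screen | ¬lab handling error): 0.076·0.883·0.69 + 0.60268·0.883·0.31 + 0.55648·0.117·0.69 + 0.809286·0.117·0.31 = 0.285555
P(actual drug use | positive screen, ¬lab handling error) = 0.194325/0.285555 ≈ 0.681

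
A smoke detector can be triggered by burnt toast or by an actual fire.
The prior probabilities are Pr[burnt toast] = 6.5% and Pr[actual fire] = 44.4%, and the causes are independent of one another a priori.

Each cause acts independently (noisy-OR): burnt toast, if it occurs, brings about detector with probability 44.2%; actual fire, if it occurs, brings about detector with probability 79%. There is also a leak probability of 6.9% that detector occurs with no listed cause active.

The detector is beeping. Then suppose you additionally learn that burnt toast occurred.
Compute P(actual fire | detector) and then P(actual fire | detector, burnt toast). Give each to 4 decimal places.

Under noisy-OR, P(detector | causes) = 1 − (1−0.069)·∏(1−qᵢ) over the active causes.
P(detector) = 0.069·0.935·0.556 + 0.80449·0.935·0.444 + 0.480502·0.065·0.556 + 0.890905·0.065·0.444 = 0.035870 + 0.333976 + 0.017365 + 0.025712 = 0.412923
Of this, 0.359688 comes from 0.333976 + 0.025712 (the actual fire=true cases).
Hence the posterior is 0.359688/0.412923 ≈ 0.8711.

Now condition on the additional information:
P(detector | burnt toast) = 0.480502·0.556 + 0.890905·0.444 = 0.267159 + 0.395562 = 0.662721
Restricting to configurations with actual fire present: 0.890905·0.444 = 0.395562.
Hence the posterior is 0.395562/0.662721 ≈ 0.5969.

P(actual fire | detector) ≈ 0.8711; P(actual fire | detector, burnt toast) ≈ 0.5969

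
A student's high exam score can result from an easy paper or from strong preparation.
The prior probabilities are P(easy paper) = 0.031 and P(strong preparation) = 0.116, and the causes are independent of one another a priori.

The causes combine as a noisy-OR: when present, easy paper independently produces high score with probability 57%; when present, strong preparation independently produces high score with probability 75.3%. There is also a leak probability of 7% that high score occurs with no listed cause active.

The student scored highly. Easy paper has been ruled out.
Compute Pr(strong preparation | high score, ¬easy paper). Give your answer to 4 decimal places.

Pr(strong preparation | high score, ¬easy paper) ≈ 0.5908

Under noisy-OR, P(high score | causes) = 1 − (1−0.07)·∏(1−qᵢ) over the active causes.
By total probability over both values of strong preparation:
  P(high score | ¬easy paper) = 0.07×0.884 + 0.77029×0.116
        = 0.061880 + 0.089354 = 0.151234
The terms with strong preparation present sum to 0.089354, so
  P(strong preparation | high score, ¬easy paper) = 0.089354 / 0.151234 ≈ 0.5908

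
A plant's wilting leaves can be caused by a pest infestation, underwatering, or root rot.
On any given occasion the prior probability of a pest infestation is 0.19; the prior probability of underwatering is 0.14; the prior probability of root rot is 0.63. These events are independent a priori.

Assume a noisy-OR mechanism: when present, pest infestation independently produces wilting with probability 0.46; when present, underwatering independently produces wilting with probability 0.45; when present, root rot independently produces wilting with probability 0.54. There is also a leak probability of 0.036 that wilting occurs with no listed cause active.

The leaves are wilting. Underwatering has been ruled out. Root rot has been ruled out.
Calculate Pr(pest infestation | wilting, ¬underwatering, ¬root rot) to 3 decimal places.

Under noisy-OR, P(wilting | causes) = 1 − (1−0.036)·∏(1−qᵢ) over the active causes.
P(wilting | ¬underwatering, ¬root rot) = 0.036*0.81 + 0.47944*0.19 = 0.029160 + 0.091094 = 0.120254
Of this, 0.091094 comes from 0.47944*0.19 (the pest infestation=true cases).
So P(pest infestation | wilting, ¬underwatering, ¬root rot) = 0.091094/0.120254 ≈ 0.758.

Pr(pest infestation | wilting, ¬underwatering, ¬root rot) ≈ 0.758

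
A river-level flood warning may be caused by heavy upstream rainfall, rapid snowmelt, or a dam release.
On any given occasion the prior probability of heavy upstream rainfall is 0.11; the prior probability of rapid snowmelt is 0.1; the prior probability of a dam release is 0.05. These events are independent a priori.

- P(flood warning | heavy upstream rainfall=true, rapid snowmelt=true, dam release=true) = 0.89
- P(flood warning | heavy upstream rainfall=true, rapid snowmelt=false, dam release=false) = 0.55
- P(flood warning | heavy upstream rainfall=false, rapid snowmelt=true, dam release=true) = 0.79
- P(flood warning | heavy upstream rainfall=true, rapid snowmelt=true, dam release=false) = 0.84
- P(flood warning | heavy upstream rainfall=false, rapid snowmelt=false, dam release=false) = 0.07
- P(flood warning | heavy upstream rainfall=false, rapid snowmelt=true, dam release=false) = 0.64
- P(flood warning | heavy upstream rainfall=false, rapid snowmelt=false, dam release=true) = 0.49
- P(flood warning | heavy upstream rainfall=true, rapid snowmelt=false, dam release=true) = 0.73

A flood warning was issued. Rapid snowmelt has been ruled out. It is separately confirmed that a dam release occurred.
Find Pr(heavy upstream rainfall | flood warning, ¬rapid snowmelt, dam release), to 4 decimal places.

Pr(heavy upstream rainfall | flood warning, ¬rapid snowmelt, dam release) ≈ 0.1555

P(flood warning | ¬rapid snowmelt, dam release) = 0.49*0.89 + 0.73*0.11 = 0.436100 + 0.080300 = 0.516400
Restricting to configurations with heavy upstream rainfall present: 0.73*0.11 = 0.080300.
P(heavy upstream rainfall | flood warning, ¬rapid snowmelt, dam release) = 0.080300 / 0.516400 ≈ 0.1555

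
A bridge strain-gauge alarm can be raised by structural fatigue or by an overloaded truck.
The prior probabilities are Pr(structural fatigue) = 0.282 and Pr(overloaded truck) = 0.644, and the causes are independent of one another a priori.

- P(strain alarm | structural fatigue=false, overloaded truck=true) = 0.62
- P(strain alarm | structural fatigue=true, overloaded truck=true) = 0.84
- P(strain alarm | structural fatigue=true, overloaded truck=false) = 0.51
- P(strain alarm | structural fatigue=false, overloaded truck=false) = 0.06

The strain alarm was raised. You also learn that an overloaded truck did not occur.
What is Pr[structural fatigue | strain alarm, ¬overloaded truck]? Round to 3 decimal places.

Pr[structural fatigue | strain alarm, ¬overloaded truck] ≈ 0.770

P(strain alarm | ¬overloaded truck) = 0.06·0.718 + 0.51·0.282 = 0.043080 + 0.143820 = 0.186900
Restricting to configurations with structural fatigue present: 0.51·0.282 = 0.143820.
Hence the posterior is 0.143820/0.186900 ≈ 0.770.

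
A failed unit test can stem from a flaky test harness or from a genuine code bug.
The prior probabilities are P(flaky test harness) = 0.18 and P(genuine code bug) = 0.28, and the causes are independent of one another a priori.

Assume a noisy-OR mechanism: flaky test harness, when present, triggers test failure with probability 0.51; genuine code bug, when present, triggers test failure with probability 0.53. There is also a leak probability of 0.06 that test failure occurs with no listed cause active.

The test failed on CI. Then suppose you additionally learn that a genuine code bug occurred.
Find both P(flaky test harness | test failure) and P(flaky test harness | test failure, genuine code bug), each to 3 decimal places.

P(flaky test harness | test failure) ≈ 0.401; P(flaky test harness | test failure, genuine code bug) ≈ 0.236

Under noisy-OR, P(test failure | causes) = 1 − (1−0.06)·∏(1−qᵢ) over the active causes.
Weight on flaky test harness=true, given the evidence: 0.069906 + 0.039489 = 0.109395
Denominator P(test failure): 0.06·0.82·0.72 + 0.5582·0.82·0.28 + 0.5394·0.18·0.72 + 0.783518·0.18·0.28 = 0.272982
Posterior = 0.109395 / 0.272982 ≈ 0.401

With the extra evidence:
Weight on flaky test harness=true, given the evidence: 0.783518×0.18 = 0.141033
Denominator P(test failure | genuine code bug): 0.5582×0.82 + 0.783518×0.18 = 0.598757
P(flaky test harness | test failure, genuine code bug) = 0.141033/0.598757 ≈ 0.236
The drop from 0.401 to 0.236 is the explaining-away (discounting) effect.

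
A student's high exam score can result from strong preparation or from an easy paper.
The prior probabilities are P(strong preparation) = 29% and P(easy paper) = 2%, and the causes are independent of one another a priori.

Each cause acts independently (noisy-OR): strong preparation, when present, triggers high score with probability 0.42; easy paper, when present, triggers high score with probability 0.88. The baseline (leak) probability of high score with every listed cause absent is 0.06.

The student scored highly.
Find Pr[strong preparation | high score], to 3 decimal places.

Pr[strong preparation | high score] ≈ 0.712

Under noisy-OR, P(high score | causes) = 1 − (1−0.06)·∏(1−qᵢ) over the active causes.
By total probability over the 4 (strong preparation, easy paper) configurations:
  P(high score) = 0.06×0.71×0.98 + 0.8872×0.71×0.02 + 0.4548×0.29×0.98 + 0.934576×0.29×0.02
        = 0.041748 + 0.012598 + 0.129254 + 0.005421 = 0.189021
Configurations with strong preparation contribute 0.134675, so
  P(strong preparation | high score) = 0.134675 / 0.189021 ≈ 0.712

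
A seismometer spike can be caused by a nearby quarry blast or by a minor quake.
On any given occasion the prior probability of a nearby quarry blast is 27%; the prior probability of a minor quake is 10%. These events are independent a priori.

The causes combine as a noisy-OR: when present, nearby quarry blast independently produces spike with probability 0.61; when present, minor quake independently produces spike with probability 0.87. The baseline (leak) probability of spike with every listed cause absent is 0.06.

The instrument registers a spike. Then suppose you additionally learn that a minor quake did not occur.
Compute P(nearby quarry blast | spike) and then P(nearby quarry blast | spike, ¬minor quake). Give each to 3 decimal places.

P(nearby quarry blast | spike) ≈ 0.634; P(nearby quarry blast | spike, ¬minor quake) ≈ 0.796

Under noisy-OR, P(spike | causes) = 1 − (1−0.06)·∏(1−qᵢ) over the active causes.
By total probability over the 4 (nearby quarry blast, minor quake) configurations:
  P(spike) = 0.06×0.73×0.9 + 0.8778×0.73×0.1 + 0.6334×0.27×0.9 + 0.952342×0.27×0.1
        = 0.039420 + 0.064079 + 0.153916 + 0.025713 = 0.283128
The terms with nearby quarry blast present sum to 0.179629, so
  P(nearby quarry blast | spike) = 0.179629 / 0.283128 ≈ 0.634

Now also conditioning on minor quake≠true:
For the numerator, keep only nearby quarry blast=true terms: 0.6334·0.27 = 0.171018
Denominator P(spike | ¬minor quake): 0.06·0.73 + 0.6334·0.27 = 0.214818
P(nearby quarry blast | spike, ¬minor quake) = 0.171018/0.214818 ≈ 0.796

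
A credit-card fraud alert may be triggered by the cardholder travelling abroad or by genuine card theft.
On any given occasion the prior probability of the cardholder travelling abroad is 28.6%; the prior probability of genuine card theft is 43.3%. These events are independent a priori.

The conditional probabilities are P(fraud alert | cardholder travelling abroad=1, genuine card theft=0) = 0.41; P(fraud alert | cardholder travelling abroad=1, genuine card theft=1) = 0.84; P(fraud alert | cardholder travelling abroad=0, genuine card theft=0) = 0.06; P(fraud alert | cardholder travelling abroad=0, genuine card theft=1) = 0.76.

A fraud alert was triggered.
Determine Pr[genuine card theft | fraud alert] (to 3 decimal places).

Numerator (weight on configurations with genuine card theft): 0.234963 + 0.104024 = 0.338987
Denominator P(fraud alert): 0.06·0.714·0.567 + 0.76·0.714·0.433 + 0.41·0.286·0.567 + 0.84·0.286·0.433 = 0.429763
Posterior = 0.338987 / 0.429763 ≈ 0.789

Pr[genuine card theft | fraud alert] ≈ 0.789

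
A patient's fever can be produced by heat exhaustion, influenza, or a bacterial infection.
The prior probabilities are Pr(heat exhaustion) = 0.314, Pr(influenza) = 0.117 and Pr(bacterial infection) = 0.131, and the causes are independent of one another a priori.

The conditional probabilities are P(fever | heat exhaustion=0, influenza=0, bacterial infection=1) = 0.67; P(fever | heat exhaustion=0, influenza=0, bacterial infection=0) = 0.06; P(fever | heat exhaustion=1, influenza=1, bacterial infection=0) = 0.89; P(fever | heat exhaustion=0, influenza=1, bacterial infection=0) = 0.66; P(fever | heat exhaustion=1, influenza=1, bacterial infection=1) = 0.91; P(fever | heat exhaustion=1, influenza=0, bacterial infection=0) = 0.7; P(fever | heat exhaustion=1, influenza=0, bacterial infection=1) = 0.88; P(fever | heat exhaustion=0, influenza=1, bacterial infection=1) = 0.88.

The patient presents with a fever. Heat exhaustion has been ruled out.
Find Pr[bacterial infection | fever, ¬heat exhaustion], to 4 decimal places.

Weight on bacterial infection=true, given the evidence: 0.077501 + 0.013488 = 0.090989
Normalizer over all consistent configurations: 0.06·0.883·0.869 + 0.67·0.883·0.131 + 0.66·0.117·0.869 + 0.88·0.117·0.131 = 0.204133
Posterior = 0.090989 / 0.204133 ≈ 0.4457

Pr[bacterial infection | fever, ¬heat exhaustion] ≈ 0.4457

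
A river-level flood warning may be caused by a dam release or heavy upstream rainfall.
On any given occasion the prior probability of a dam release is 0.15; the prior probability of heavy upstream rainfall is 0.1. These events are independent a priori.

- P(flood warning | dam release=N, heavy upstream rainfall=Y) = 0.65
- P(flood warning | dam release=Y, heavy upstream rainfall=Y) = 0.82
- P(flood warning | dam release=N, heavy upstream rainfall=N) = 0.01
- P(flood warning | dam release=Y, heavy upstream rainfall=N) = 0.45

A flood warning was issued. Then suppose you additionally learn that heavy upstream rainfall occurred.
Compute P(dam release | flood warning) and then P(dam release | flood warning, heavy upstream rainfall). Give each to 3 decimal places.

Numerator (weight on configurations with dam release): 0.060750 + 0.012300 = 0.073050
Denominator P(flood warning): 0.01·0.85·0.9 + 0.65·0.85·0.1 + 0.45·0.15·0.9 + 0.82·0.15·0.1 = 0.135950
Posterior = 0.073050 / 0.135950 ≈ 0.537

Now condition on the additional information:
Enumerate both values of dam release and weight by the priors:
  P(flood warning | heavy upstream rainfall) = 0.65×0.85 + 0.82×0.15
        = 0.552500 + 0.123000 = 0.675500
The terms with dam release present sum to 0.123000, so
  P(dam release | flood warning, heavy upstream rainfall) = 0.123000 / 0.675500 ≈ 0.182
This is intercausal reasoning (explaining away): once heavy upstream rainfall accounts for the flood warning, dam release becomes less likely.

P(dam release | flood warning) ≈ 0.537; P(dam release | flood warning, heavy upstream rainfall) ≈ 0.182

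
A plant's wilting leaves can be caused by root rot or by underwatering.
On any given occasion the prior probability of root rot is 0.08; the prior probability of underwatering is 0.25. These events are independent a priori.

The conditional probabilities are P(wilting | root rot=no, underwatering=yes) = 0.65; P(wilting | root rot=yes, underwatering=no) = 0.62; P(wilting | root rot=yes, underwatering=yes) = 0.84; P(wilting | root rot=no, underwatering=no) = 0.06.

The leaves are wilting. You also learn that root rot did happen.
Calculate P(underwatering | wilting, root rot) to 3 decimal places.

P(underwatering | wilting, root rot) ≈ 0.311

P(wilting | root rot) = 0.62·0.75 + 0.84·0.25 = 0.465000 + 0.210000 = 0.675000
Of this, 0.210000 comes from 0.84·0.25 (the underwatering=true cases).
P(underwatering | wilting, root rot) = 0.210000 / 0.675000 ≈ 0.311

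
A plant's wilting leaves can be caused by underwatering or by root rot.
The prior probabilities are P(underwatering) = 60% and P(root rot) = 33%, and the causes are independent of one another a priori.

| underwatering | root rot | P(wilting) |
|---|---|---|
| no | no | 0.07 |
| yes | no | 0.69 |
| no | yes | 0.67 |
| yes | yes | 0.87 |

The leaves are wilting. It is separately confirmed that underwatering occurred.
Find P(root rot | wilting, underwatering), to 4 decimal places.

P(root rot | wilting, underwatering) ≈ 0.3831

Enumerate both values of root rot and weight by the priors:
  P(wilting | underwatering) = 0.69×0.67 + 0.87×0.33
        = 0.462300 + 0.287100 = 0.749400
Configurations with root rot contribute 0.287100, so
  P(root rot | wilting, underwatering) = 0.287100 / 0.749400 ≈ 0.3831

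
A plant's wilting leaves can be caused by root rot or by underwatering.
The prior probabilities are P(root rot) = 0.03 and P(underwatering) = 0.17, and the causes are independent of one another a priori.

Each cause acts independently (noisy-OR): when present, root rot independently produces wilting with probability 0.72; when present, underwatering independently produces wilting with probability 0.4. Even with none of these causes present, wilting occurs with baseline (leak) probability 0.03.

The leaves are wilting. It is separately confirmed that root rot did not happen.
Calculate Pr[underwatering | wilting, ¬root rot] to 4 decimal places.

Under noisy-OR, P(wilting | causes) = 1 − (1−0.03)·∏(1−qᵢ) over the active causes.
P(wilting | ¬root rot) = 0.03*0.83 + 0.418*0.17 = 0.024900 + 0.071060 = 0.095960
Restricting to configurations with underwatering present: 0.418*0.17 = 0.071060.
P(underwatering | wilting, ¬root rot) = 0.071060 / 0.095960 ≈ 0.7405

Pr[underwatering | wilting, ¬root rot] ≈ 0.7405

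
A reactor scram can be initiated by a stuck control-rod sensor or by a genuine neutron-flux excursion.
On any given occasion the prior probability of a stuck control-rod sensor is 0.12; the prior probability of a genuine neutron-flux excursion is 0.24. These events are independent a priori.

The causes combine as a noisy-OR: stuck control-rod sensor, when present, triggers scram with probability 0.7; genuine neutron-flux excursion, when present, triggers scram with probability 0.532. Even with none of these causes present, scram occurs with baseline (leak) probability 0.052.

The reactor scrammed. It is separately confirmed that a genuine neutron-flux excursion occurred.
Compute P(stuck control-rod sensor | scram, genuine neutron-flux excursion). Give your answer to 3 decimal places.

Under noisy-OR, P(scram | causes) = 1 − (1−0.052)·∏(1−qᵢ) over the active causes.
For the numerator, keep only stuck control-rod sensor=true terms: 0.866901*0.12 = 0.104028
Denominator P(scram | genuine neutron-flux excursion): 0.556336*0.88 + 0.866901*0.12 = 0.593604
Posterior = 0.104028 / 0.593604 ≈ 0.175

P(stuck control-rod sensor | scram, genuine neutron-flux excursion) ≈ 0.175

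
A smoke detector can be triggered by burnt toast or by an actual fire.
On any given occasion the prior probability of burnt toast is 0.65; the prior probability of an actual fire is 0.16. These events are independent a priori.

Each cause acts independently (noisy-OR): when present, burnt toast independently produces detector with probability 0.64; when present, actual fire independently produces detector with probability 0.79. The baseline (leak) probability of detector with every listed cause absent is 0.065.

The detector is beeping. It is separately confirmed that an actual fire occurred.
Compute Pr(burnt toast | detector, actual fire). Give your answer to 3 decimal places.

Pr(burnt toast | detector, actual fire) ≈ 0.682

Under noisy-OR, P(detector | causes) = 1 − (1−0.065)·∏(1−qᵢ) over the active causes.
P(detector | actual fire) = 0.80365×0.35 + 0.929314×0.65 = 0.281277 + 0.604054 = 0.885331
Restricting to configurations with burnt toast present: 0.929314×0.65 = 0.604054.
So P(burnt toast | detector, actual fire) = 0.604054/0.885331 ≈ 0.682.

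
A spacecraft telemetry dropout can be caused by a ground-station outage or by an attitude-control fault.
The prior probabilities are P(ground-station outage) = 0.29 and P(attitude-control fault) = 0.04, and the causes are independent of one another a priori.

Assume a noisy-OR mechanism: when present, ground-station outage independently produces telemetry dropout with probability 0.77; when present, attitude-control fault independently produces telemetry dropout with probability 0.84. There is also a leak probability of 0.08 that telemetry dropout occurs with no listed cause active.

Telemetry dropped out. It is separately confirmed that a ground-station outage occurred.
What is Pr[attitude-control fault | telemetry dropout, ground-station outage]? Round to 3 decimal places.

Under noisy-OR, P(telemetry dropout | causes) = 1 − (1−0.08)·∏(1−qᵢ) over the active causes.
P(telemetry dropout | ground-station outage) = 0.7884*0.96 + 0.966144*0.04 = 0.756864 + 0.038646 = 0.795510
The attitude-control fault-present share is 0.966144*0.04 = 0.038646.
So P(attitude-control fault | telemetry dropout, ground-station outage) = 0.038646/0.795510 ≈ 0.049.

Pr[attitude-control fault | telemetry dropout, ground-station outage] ≈ 0.049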